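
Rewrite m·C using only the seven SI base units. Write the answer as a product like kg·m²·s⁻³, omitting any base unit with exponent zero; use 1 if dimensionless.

m·s·A

C = A·s = s·A (charge = current × time).
Combining: m·C = m · (s·A) = m·s·A.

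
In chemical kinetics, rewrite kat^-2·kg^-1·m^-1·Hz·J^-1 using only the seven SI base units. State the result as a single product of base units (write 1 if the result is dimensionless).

kat = mol/s = s⁻¹·mol (catalytic activity).
So kat⁻² = s²·mol⁻².
Hz = 1/s = s⁻¹ (frequency is cycles per second).
J = N·m (work = force × distance),
    = kg·m²·s⁻².
So J⁻¹ = kg⁻¹·m⁻²·s².
Combining: kat⁻²·kg⁻¹·m⁻¹·Hz·J⁻¹ = (s²·mol⁻²) · kg⁻¹ · m⁻¹ · s⁻¹ · (kg⁻¹·m⁻²·s²) = kg⁻²·m⁻³·s³·mol⁻².

kg⁻²·m⁻³·s³·mol⁻²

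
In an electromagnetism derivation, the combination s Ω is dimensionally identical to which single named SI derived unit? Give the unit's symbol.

H

Ω = V/A (resistance = voltage per current),
    = kg·m²·s⁻³·A⁻².
Combining: s·Ω = s · (kg·m²·s⁻³·A⁻²) = kg·m²·s⁻²·A⁻².
kg·m²·s⁻²·A⁻² is the base-SI form of the henry.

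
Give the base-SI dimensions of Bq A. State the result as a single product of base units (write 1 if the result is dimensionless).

Bq = 1/s = s⁻¹ (activity is decays per second).
Combining: Bq·A = s⁻¹ · A = s⁻¹·A.

s⁻¹·A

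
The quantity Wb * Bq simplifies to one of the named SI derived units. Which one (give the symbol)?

V

Wb = kg·m²·s⁻²·A⁻¹.
Bq = s⁻¹.
Combining: Wb·Bq = (kg·m²·s⁻²·A⁻¹) · s⁻¹ = kg·m²·s⁻³·A⁻¹.
kg·m²·s⁻³·A⁻¹ is the base-SI form of the volt.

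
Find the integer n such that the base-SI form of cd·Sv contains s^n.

-2

Sv = m²·s⁻².
Combining: cd·Sv = cd · (m²·s⁻²) = m²·s⁻²·cd.
The exponent of s is -2.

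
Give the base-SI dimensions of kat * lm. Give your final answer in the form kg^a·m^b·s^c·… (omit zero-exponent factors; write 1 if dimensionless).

s⁻¹·mol·cd

kat = s⁻¹·mol.
lm = cd.
Combining: kat·lm = (s⁻¹·mol) · cd = s⁻¹·mol·cd.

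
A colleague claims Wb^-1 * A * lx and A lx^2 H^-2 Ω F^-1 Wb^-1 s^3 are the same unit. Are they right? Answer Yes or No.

No

Left side:
  Wb = V·s (flux: a volt is a weber per second),
      = kg·m²·s⁻²·A⁻¹.
  So Wb⁻¹ = kg⁻¹·m⁻²·s²·A.
  lx = lm/m² (illuminance = luminous flux per area),
      = m⁻²·cd.
  Combining: Wb⁻¹·A·lx = (kg⁻¹·m⁻²·s²·A) · A · (m⁻²·cd) = kg⁻¹·m⁻⁴·s²·A²·cd.
Right side:
  lx = m⁻²·cd.
  So lx² = m⁻⁴·cd².
  H = kg·m²·s⁻²·A⁻².
  So H⁻² = kg⁻²·m⁻⁴·s⁴·A⁴.
  Ω = kg·m²·s⁻³·A⁻².
  F = kg⁻¹·m⁻²·s⁴·A².
  So F⁻¹ = kg·m²·s⁻⁴·A⁻².
  Wb = kg·m²·s⁻²·A⁻¹.
  So Wb⁻¹ = kg⁻¹·m⁻²·s²·A.
  Combining: A·lx²·H⁻²·Ω·F⁻¹·Wb⁻¹·s³ = A · (m⁻⁴·cd²) · (kg⁻²·m⁻⁴·s⁴·A⁴) · (kg·m²·s⁻³·A⁻²) · (kg·m²·s⁻⁴·A⁻²) · (kg⁻¹·m⁻²·s²·A) · s³ = kg⁻¹·m⁻⁶·s²·A²·cd².
Left is kg⁻¹·m⁻⁴·s²·A²·cd; right is kg⁻¹·m⁻⁶·s²·A²·cd² — different.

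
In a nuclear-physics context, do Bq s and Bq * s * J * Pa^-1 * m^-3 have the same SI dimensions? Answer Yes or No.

Left side:
  Bq = s⁻¹.
  Combining: Bq·s = s⁻¹ · s = 1.
Right side:
  Bq = 1/s = s⁻¹ (activity is decays per second).
  J = N·m (work = force × distance),
      = kg·m²·s⁻².
  Pa = N/m² (pressure = force per area),
      = kg·m⁻¹·s⁻².
  So Pa⁻¹ = kg⁻¹·m·s².
  Combining: Bq·s·J·Pa⁻¹·m⁻³ = s⁻¹ · s · (kg·m²·s⁻²) · (kg⁻¹·m·s²) · m⁻³ = 1.
Both reduce to 1.

Yes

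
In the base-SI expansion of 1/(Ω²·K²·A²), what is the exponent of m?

-4

Ω = V/A (resistance = voltage per current),
    = kg·m²·s⁻³·A⁻².
So Ω⁻² = kg⁻²·m⁻⁴·s⁶·A⁴.
Combining: Ω⁻²·K⁻²·A⁻² = (kg⁻²·m⁻⁴·s⁶·A⁴) · K⁻² · A⁻² = kg⁻²·m⁻⁴·s⁶·A²·K⁻².
The exponent of m is -4.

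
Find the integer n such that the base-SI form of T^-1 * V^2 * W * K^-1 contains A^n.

-1

T = Wb/m² (flux density = flux per area),
    = kg·s⁻²·A⁻¹.
So T⁻¹ = kg⁻¹·s²·A.
V = W/A (potential = power per current),
    = kg·m²·s⁻³·A⁻¹.
So V² = kg²·m⁴·s⁻⁶·A⁻².
W = J/s (power = energy per time),
    = kg·m²·s⁻³.
Combining: T⁻¹·V²·W·K⁻¹ = (kg⁻¹·s²·A) · (kg²·m⁴·s⁻⁶·A⁻²) · (kg·m²·s⁻³) · K⁻¹ = kg²·m⁶·s⁻⁷·A⁻¹·K⁻¹.
The exponent of A is -1.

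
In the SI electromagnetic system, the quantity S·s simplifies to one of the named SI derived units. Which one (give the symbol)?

F

S = 1/Ω (conductance is reciprocal resistance),
    = kg⁻¹·m⁻²·s³·A².
Combining: S·s = (kg⁻¹·m⁻²·s³·A²) · s = kg⁻¹·m⁻²·s⁴·A².
kg⁻¹·m⁻²·s⁴·A² is the base-SI form of the farad.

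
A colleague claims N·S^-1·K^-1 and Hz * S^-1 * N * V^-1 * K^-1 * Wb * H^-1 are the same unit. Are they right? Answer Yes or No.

Left side:
  N = kg·m·s⁻².
  S = kg⁻¹·m⁻²·s³·A².
  So S⁻¹ = kg·m²·s⁻³·A⁻².
  Combining: N·S⁻¹·K⁻¹ = (kg·m·s⁻²) · (kg·m²·s⁻³·A⁻²) · K⁻¹ = kg²·m³·s⁻⁵·A⁻²·K⁻¹.
Right side:
  Hz = s⁻¹.
  S = kg⁻¹·m⁻²·s³·A².
  So S⁻¹ = kg·m²·s⁻³·A⁻².
  N = kg·m·s⁻².
  V = kg·m²·s⁻³·A⁻¹.
  So V⁻¹ = kg⁻¹·m⁻²·s³·A.
  Wb = kg·m²·s⁻²·A⁻¹.
  H = kg·m²·s⁻²·A⁻².
  So H⁻¹ = kg⁻¹·m⁻²·s²·A².
  Combining: Hz·S⁻¹·N·V⁻¹·K⁻¹·Wb·H⁻¹ = s⁻¹ · (kg·m²·s⁻³·A⁻²) · (kg·m·s⁻²) · (kg⁻¹·m⁻²·s³·A) · K⁻¹ · (kg·m²·s⁻²·A⁻¹) · (kg⁻¹·m⁻²·s²·A²) = kg·m·s⁻³·K⁻¹.
Left is kg²·m³·s⁻⁵·A⁻²·K⁻¹; right is kg·m·s⁻³·K⁻¹ — different.

No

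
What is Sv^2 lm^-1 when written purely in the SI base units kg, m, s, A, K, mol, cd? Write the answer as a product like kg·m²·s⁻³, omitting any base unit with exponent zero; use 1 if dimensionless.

m⁴·s⁻⁴·cd⁻¹

Sv = J/kg (equivalent dose = energy per mass),
    = m²·s⁻².
So Sv² = m⁴·s⁻⁴.
lm = cd·sr = cd (luminous flux; sr is dimensionless).
So lm⁻¹ = cd⁻¹.
Combining: Sv²·lm⁻¹ = (m⁴·s⁻⁴) · cd⁻¹ = m⁴·s⁻⁴·cd⁻¹.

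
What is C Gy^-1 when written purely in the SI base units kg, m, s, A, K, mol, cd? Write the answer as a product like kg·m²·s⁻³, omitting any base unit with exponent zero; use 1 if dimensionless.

C = s·A.
Gy = m²·s⁻².
So Gy⁻¹ = m⁻²·s².
Combining: C·Gy⁻¹ = (s·A) · (m⁻²·s²) = m⁻²·s³·A.

m⁻²·s³·A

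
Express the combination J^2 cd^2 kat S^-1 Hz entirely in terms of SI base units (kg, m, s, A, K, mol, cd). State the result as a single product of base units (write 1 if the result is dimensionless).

J = N·m (work = force × distance),
    = kg·m²·s⁻².
So J² = kg²·m⁴·s⁻⁴.
kat = mol/s = s⁻¹·mol (catalytic activity).
S = 1/Ω (conductance is reciprocal resistance),
    = kg⁻¹·m⁻²·s³·A².
So S⁻¹ = kg·m²·s⁻³·A⁻².
Hz = 1/s = s⁻¹ (frequency is cycles per second).
Combining: J²·cd²·kat·S⁻¹·Hz = (kg²·m⁴·s⁻⁴) · cd² · (s⁻¹·mol) · (kg·m²·s⁻³·A⁻²) · s⁻¹ = kg³·m⁶·s⁻⁹·A⁻²·mol·cd².

kg³·m⁶·s⁻⁹·A⁻²·mol·cd²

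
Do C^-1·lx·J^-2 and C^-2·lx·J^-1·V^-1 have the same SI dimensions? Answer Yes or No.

Left side:
  C = A·s = s·A (charge = current × time).
  So C⁻¹ = s⁻¹·A⁻¹.
  lx = lm/m² (illuminance = luminous flux per area),
      = m⁻²·cd.
  J = N·m (work = force × distance),
      = kg·m²·s⁻².
  So J⁻² = kg⁻²·m⁻⁴·s⁴.
  Combining: C⁻¹·lx·J⁻² = (s⁻¹·A⁻¹) · (m⁻²·cd) · (kg⁻²·m⁻⁴·s⁴) = kg⁻²·m⁻⁶·s³·A⁻¹·cd.
Right side:
  C = s·A.
  So C⁻² = s⁻²·A⁻².
  lx = m⁻²·cd.
  J = kg·m²·s⁻².
  So J⁻¹ = kg⁻¹·m⁻²·s².
  V = kg·m²·s⁻³·A⁻¹.
  So V⁻¹ = kg⁻¹·m⁻²·s³·A.
  Combining: C⁻²·lx·J⁻¹·V⁻¹ = (s⁻²·A⁻²) · (m⁻²·cd) · (kg⁻¹·m⁻²·s²) · (kg⁻¹·m⁻²·s³·A) = kg⁻²·m⁻⁶·s³·A⁻¹·cd.
Both reduce to kg⁻²·m⁻⁶·s³·A⁻¹·cd.

Yes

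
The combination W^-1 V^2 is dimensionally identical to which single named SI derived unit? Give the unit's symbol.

Ω

W = kg·m²·s⁻³.
So W⁻¹ = kg⁻¹·m⁻²·s³.
V = kg·m²·s⁻³·A⁻¹.
So V² = kg²·m⁴·s⁻⁶·A⁻².
Combining: W⁻¹·V² = (kg⁻¹·m⁻²·s³) · (kg²·m⁴·s⁻⁶·A⁻²) = kg·m²·s⁻³·A⁻².
kg·m²·s⁻³·A⁻² is the base-SI form of the ohm.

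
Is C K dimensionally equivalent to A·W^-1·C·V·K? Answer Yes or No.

Left side:
  C = A·s = s·A (charge = current × time).
  Combining: C·K = (s·A) · K = s·A·K.
Right side:
  W = J/s (power = energy per time),
      = kg·m²·s⁻³.
  So W⁻¹ = kg⁻¹·m⁻²·s³.
  C = A·s = s·A (charge = current × time).
  V = W/A (potential = power per current),
      = kg·m²·s⁻³·A⁻¹.
  Combining: A·W⁻¹·C·V·K = A · (kg⁻¹·m⁻²·s³) · (s·A) · (kg·m²·s⁻³·A⁻¹) · K = s·A·K.
Both reduce to s·A·K.

Yes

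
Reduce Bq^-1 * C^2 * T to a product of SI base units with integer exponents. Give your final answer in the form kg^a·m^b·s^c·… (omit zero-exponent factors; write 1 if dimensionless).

kg·s·A

Bq = s⁻¹.
So Bq⁻¹ = s.
C = s·A.
So C² = s²·A².
T = kg·s⁻²·A⁻¹.
Combining: Bq⁻¹·C²·T = s · (s²·A²) · (kg·s⁻²·A⁻¹) = kg·s·A.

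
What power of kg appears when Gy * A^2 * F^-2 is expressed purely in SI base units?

2

Gy = m²·s⁻².
F = kg⁻¹·m⁻²·s⁴·A².
So F⁻² = kg²·m⁴·s⁻⁸·A⁻⁴.
Combining: Gy·A²·F⁻² = (m²·s⁻²) · A² · (kg²·m⁴·s⁻⁸·A⁻⁴) = kg²·m⁶·s⁻¹⁰·A⁻².
The exponent of kg is 2.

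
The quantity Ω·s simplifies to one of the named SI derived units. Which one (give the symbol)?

Ω = kg·m²·s⁻³·A⁻².
Combining: Ω·s = (kg·m²·s⁻³·A⁻²) · s = kg·m²·s⁻²·A⁻².
kg·m²·s⁻²·A⁻² is the base-SI form of the henry.

H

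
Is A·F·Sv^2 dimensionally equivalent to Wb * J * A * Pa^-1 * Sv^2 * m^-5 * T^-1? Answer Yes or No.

Left side:
  F = kg⁻¹·m⁻²·s⁴·A².
  Sv = m²·s⁻².
  So Sv² = m⁴·s⁻⁴.
  Combining: A·F·Sv² = A · (kg⁻¹·m⁻²·s⁴·A²) · (m⁴·s⁻⁴) = kg⁻¹·m²·A³.
Right side:
  Wb = kg·m²·s⁻²·A⁻¹.
  J = kg·m²·s⁻².
  Pa = kg·m⁻¹·s⁻².
  So Pa⁻¹ = kg⁻¹·m·s².
  Sv = m²·s⁻².
  So Sv² = m⁴·s⁻⁴.
  T = kg·s⁻²·A⁻¹.
  So T⁻¹ = kg⁻¹·s²·A.
  Combining: Wb·J·A·Pa⁻¹·Sv²·m⁻⁵·T⁻¹ = (kg·m²·s⁻²·A⁻¹) · (kg·m²·s⁻²) · A · (kg⁻¹·m·s²) · (m⁴·s⁻⁴) · m⁻⁵ · (kg⁻¹·s²·A) = m⁴·s⁻⁴·A.
Left is kg⁻¹·m²·A³; right is m⁴·s⁻⁴·A — different.

No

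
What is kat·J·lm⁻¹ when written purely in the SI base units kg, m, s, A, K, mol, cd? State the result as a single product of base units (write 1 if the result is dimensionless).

kg·m²·s⁻³·mol·cd⁻¹

kat = s⁻¹·mol.
J = kg·m²·s⁻².
lm = cd.
So lm⁻¹ = cd⁻¹.
Combining: kat·J·lm⁻¹ = (s⁻¹·mol) · (kg·m²·s⁻²) · cd⁻¹ = kg·m²·s⁻³·mol·cd⁻¹.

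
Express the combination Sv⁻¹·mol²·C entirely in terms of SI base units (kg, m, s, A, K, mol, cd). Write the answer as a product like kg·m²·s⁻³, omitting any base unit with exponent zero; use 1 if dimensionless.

Sv = m²·s⁻².
So Sv⁻¹ = m⁻²·s².
C = s·A.
Combining: Sv⁻¹·mol²·C = (m⁻²·s²) · mol² · (s·A) = m⁻²·s³·A·mol².

m⁻²·s³·A·mol²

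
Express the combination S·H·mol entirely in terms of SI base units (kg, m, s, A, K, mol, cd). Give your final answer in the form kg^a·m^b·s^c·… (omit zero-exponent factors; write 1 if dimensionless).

S = kg⁻¹·m⁻²·s³·A².
H = kg·m²·s⁻²·A⁻².
Combining: S·H·mol = (kg⁻¹·m⁻²·s³·A²) · (kg·m²·s⁻²·A⁻²) · mol = s·mol.

s·mol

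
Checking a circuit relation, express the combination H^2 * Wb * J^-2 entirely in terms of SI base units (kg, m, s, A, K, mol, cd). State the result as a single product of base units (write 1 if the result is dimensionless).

H = Wb/A (inductance = flux per current),
    = kg·m²·s⁻²·A⁻².
So H² = kg²·m⁴·s⁻⁴·A⁻⁴.
Wb = V·s (flux: a volt is a weber per second),
    = kg·m²·s⁻²·A⁻¹.
J = N·m (work = force × distance),
    = kg·m²·s⁻².
So J⁻² = kg⁻²·m⁻⁴·s⁴.
Combining: H²·Wb·J⁻² = (kg²·m⁴·s⁻⁴·A⁻⁴) · (kg·m²·s⁻²·A⁻¹) · (kg⁻²·m⁻⁴·s⁴) = kg·m²·s⁻²·A⁻⁵.

kg·m²·s⁻²·A⁻⁵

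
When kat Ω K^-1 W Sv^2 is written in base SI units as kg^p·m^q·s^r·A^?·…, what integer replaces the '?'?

kat = s⁻¹·mol.
Ω = kg·m²·s⁻³·A⁻².
W = kg·m²·s⁻³.
Sv = m²·s⁻².
So Sv² = m⁴·s⁻⁴.
Combining: kat·Ω·K⁻¹·W·Sv² = (s⁻¹·mol) · (kg·m²·s⁻³·A⁻²) · K⁻¹ · (kg·m²·s⁻³) · (m⁴·s⁻⁴) = kg²·m⁸·s⁻¹¹·A⁻²·K⁻¹·mol.
The exponent of A is -2.

-2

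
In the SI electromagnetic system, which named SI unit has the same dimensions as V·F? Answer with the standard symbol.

V = W/A (potential = power per current),
    = kg·m²·s⁻³·A⁻¹.
F = C/V (capacitance = charge per voltage),
    = A·s/(kg·m²·s⁻³·A⁻¹) (substituting C and V),
    = kg⁻¹·m⁻²·s⁴·A².
Combining: V·F = (kg·m²·s⁻³·A⁻¹) · (kg⁻¹·m⁻²·s⁴·A²) = s·A.
s·A is the base-SI form of the coulomb.

C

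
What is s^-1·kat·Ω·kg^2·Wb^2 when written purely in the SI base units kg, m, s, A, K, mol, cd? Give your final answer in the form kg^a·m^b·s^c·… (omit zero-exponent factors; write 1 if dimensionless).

kat = s⁻¹·mol.
Ω = kg·m²·s⁻³·A⁻².
Wb = kg·m²·s⁻²·A⁻¹.
So Wb² = kg²·m⁴·s⁻⁴·A⁻².
Combining: s⁻¹·kat·Ω·kg²·Wb² = s⁻¹ · (s⁻¹·mol) · (kg·m²·s⁻³·A⁻²) · kg² · (kg²·m⁴·s⁻⁴·A⁻²) = kg⁵·m⁶·s⁻⁹·A⁻⁴·mol.

kg⁵·m⁶·s⁻⁹·A⁻⁴·mol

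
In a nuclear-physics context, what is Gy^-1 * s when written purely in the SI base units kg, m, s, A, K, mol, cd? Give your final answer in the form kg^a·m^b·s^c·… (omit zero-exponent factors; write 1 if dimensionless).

m⁻²·s³

Gy = J/kg (absorbed dose = energy per mass),
    = m²·s⁻².
So Gy⁻¹ = m⁻²·s².
Combining: Gy⁻¹·s = (m⁻²·s²) · s = m⁻²·s³.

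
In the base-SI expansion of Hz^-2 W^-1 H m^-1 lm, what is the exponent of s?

Hz = s⁻¹.
So Hz⁻² = s².
W = kg·m²·s⁻³.
So W⁻¹ = kg⁻¹·m⁻²·s³.
H = kg·m²·s⁻²·A⁻².
lm = cd.
Combining: Hz⁻²·W⁻¹·H·m⁻¹·lm = s² · (kg⁻¹·m⁻²·s³) · (kg·m²·s⁻²·A⁻²) · m⁻¹ · cd = m⁻¹·s³·A⁻²·cd.
The exponent of s is 3.

3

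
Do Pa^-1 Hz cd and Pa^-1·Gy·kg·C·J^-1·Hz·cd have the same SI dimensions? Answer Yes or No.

Left side:
  Pa = N/m² (pressure = force per area),
      = kg·m⁻¹·s⁻².
  So Pa⁻¹ = kg⁻¹·m·s².
  Hz = 1/s = s⁻¹ (frequency is cycles per second).
  Combining: Pa⁻¹·Hz·cd = (kg⁻¹·m·s²) · s⁻¹ · cd = kg⁻¹·m·s·cd.
Right side:
  Pa = kg·m⁻¹·s⁻².
  So Pa⁻¹ = kg⁻¹·m·s².
  Gy = m²·s⁻².
  C = s·A.
  J = kg·m²·s⁻².
  So J⁻¹ = kg⁻¹·m⁻²·s².
  Hz = s⁻¹.
  Combining: Pa⁻¹·Gy·kg·C·J⁻¹·Hz·cd = (kg⁻¹·m·s²) · (m²·s⁻²) · kg · (s·A) · (kg⁻¹·m⁻²·s²) · s⁻¹ · cd = kg⁻¹·m·s²·A·cd.
Left is kg⁻¹·m·s·cd; right is kg⁻¹·m·s²·A·cd — different.

No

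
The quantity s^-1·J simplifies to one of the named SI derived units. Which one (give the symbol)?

W

J = N·m (work = force × distance),
    = kg·m²·s⁻².
Combining: s⁻¹·J = s⁻¹ · (kg·m²·s⁻²) = kg·m²·s⁻³.
kg·m²·s⁻³ is the base-SI form of the watt.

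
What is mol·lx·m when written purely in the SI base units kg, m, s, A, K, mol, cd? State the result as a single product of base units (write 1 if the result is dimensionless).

m⁻¹·mol·cd

lx = lm/m² (illuminance = luminous flux per area),
    = m⁻²·cd.
Combining: mol·lx·m = mol · (m⁻²·cd) · m = m⁻¹·mol·cd.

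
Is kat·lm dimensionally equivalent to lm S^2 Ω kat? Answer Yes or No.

Left side:
  kat = s⁻¹·mol.
  lm = cd.
  Combining: kat·lm = (s⁻¹·mol) · cd = s⁻¹·mol·cd.
Right side:
  lm = cd.
  S = kg⁻¹·m⁻²·s³·A².
  So S² = kg⁻²·m⁻⁴·s⁶·A⁴.
  Ω = kg·m²·s⁻³·A⁻².
  kat = s⁻¹·mol.
  Combining: lm·S²·Ω·kat = cd · (kg⁻²·m⁻⁴·s⁶·A⁴) · (kg·m²·s⁻³·A⁻²) · (s⁻¹·mol) = kg⁻¹·m⁻²·s²·A²·mol·cd.
Left is s⁻¹·mol·cd; right is kg⁻¹·m⁻²·s²·A²·mol·cd — different.

No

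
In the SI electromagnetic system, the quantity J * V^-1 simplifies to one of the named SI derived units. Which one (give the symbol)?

J = N·m (work = force × distance),
    = kg·m²·s⁻².
V = W/A (potential = power per current),
    = kg·m²·s⁻³·A⁻¹.
So V⁻¹ = kg⁻¹·m⁻²·s³·A.
Combining: J·V⁻¹ = (kg·m²·s⁻²) · (kg⁻¹·m⁻²·s³·A) = s·A.
s·A is the base-SI form of the coulomb.

C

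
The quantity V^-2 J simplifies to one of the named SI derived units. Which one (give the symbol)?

V = kg·m²·s⁻³·A⁻¹.
So V⁻² = kg⁻²·m⁻⁴·s⁶·A².
J = kg·m²·s⁻².
Combining: V⁻²·J = (kg⁻²·m⁻⁴·s⁶·A²) · (kg·m²·s⁻²) = kg⁻¹·m⁻²·s⁴·A².
kg⁻¹·m⁻²·s⁴·A² is the base-SI form of the farad.

F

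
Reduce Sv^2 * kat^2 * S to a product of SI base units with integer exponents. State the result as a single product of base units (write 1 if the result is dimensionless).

Sv = J/kg (equivalent dose = energy per mass),
    = m²·s⁻².
So Sv² = m⁴·s⁻⁴.
kat = mol/s = s⁻¹·mol (catalytic activity).
So kat² = s⁻²·mol².
S = 1/Ω (conductance is reciprocal resistance),
    = kg⁻¹·m⁻²·s³·A².
Combining: Sv²·kat²·S = (m⁴·s⁻⁴) · (s⁻²·mol²) · (kg⁻¹·m⁻²·s³·A²) = kg⁻¹·m²·s⁻³·A²·mol².

kg⁻¹·m²·s⁻³·A²·mol²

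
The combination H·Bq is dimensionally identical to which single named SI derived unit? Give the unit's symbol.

H = kg·m²·s⁻²·A⁻².
Bq = s⁻¹.
Combining: H·Bq = (kg·m²·s⁻²·A⁻²) · s⁻¹ = kg·m²·s⁻³·A⁻².
kg·m²·s⁻³·A⁻² is the base-SI form of the ohm.

Ω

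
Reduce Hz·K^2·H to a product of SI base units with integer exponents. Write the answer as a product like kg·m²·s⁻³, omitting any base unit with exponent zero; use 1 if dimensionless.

kg·m²·s⁻³·A⁻²·K²

Hz = 1/s = s⁻¹ (frequency is cycles per second).
H = Wb/A (inductance = flux per current),
    = kg·m²·s⁻²·A⁻².
Combining: Hz·K²·H = s⁻¹ · K² · (kg·m²·s⁻²·A⁻²) = kg·m²·s⁻³·A⁻²·K².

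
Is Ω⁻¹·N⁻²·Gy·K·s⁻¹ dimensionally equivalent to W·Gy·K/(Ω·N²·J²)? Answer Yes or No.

Left side:
  Ω = V/A (resistance = voltage per current),
      = kg·m²·s⁻³·A⁻².
  So Ω⁻¹ = kg⁻¹·m⁻²·s³·A².
  N = kg·m/s² = kg·m·s⁻² (force = mass × acceleration).
  So N⁻² = kg⁻²·m⁻²·s⁴.
  Gy = J/kg (absorbed dose = energy per mass),
      = m²·s⁻².
  Combining: Ω⁻¹·N⁻²·Gy·K·s⁻¹ = (kg⁻¹·m⁻²·s³·A²) · (kg⁻²·m⁻²·s⁴) · (m²·s⁻²) · K · s⁻¹ = kg⁻³·m⁻²·s⁴·A²·K.
Right side:
  Ω = V/A (resistance = voltage per current),
      = kg·m²·s⁻³·A⁻².
  So Ω⁻¹ = kg⁻¹·m⁻²·s³·A².
  N = kg·m/s² = kg·m·s⁻² (force = mass × acceleration).
  So N⁻² = kg⁻²·m⁻²·s⁴.
  J = N·m (work = force × distance),
      = kg·m²·s⁻².
  So J⁻² = kg⁻²·m⁻⁴·s⁴.
  W = J/s (power = energy per time),
      = kg·m²·s⁻³.
  Gy = J/kg (absorbed dose = energy per mass),
      = m²·s⁻².
  Combining: Ω⁻¹·N⁻²·J⁻²·W·Gy·K = (kg⁻¹·m⁻²·s³·A²) · (kg⁻²·m⁻²·s⁴) · (kg⁻²·m⁻⁴·s⁴) · (kg·m²·s⁻³) · (m²·s⁻²) · K = kg⁻⁴·m⁻⁴·s⁶·A²·K.
Left is kg⁻³·m⁻²·s⁴·A²·K; right is kg⁻⁴·m⁻⁴·s⁶·A²·K — different.

No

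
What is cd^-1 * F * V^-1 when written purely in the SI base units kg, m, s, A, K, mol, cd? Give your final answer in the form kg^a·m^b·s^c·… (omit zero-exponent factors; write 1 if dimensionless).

kg⁻²·m⁻⁴·s⁷·A³·cd⁻¹

F = kg⁻¹·m⁻²·s⁴·A².
V = kg·m²·s⁻³·A⁻¹.
So V⁻¹ = kg⁻¹·m⁻²·s³·A.
Combining: cd⁻¹·F·V⁻¹ = cd⁻¹ · (kg⁻¹·m⁻²·s⁴·A²) · (kg⁻¹·m⁻²·s³·A) = kg⁻²·m⁻⁴·s⁷·A³·cd⁻¹.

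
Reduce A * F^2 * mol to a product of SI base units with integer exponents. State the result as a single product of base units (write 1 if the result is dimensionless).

kg⁻²·m⁻⁴·s⁸·A⁵·mol

F = C/V (capacitance = charge per voltage),
    = A·s/(kg·m²·s⁻³·A⁻¹) (substituting C and V),
    = kg⁻¹·m⁻²·s⁴·A².
So F² = kg⁻²·m⁻⁴·s⁸·A⁴.
Combining: A·F²·mol = A · (kg⁻²·m⁻⁴·s⁸·A⁴) · mol = kg⁻²·m⁻⁴·s⁸·A⁵·mol.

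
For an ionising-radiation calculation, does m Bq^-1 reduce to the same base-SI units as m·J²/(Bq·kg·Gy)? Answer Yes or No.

No

Left side:
  Bq = 1/s = s⁻¹ (activity is decays per second).
  So Bq⁻¹ = s.
  Combining: m·Bq⁻¹ = m · s = m·s.
Right side:
  Bq = s⁻¹.
  So Bq⁻¹ = s.
  Gy = m²·s⁻².
  So Gy⁻¹ = m⁻²·s².
  J = kg·m²·s⁻².
  So J² = kg²·m⁴·s⁻⁴.
  Combining: Bq⁻¹·kg⁻¹·Gy⁻¹·m·J² = s · kg⁻¹ · (m⁻²·s²) · m · (kg²·m⁴·s⁻⁴) = kg·m³·s⁻¹.
Left is m·s; right is kg·m³·s⁻¹ — different.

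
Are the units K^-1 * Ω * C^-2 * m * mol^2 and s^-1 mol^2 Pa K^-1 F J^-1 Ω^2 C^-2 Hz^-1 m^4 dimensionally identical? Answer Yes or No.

No

Left side:
  Ω = kg·m²·s⁻³·A⁻².
  C = s·A.
  So C⁻² = s⁻²·A⁻².
  Combining: K⁻¹·Ω·C⁻²·m·mol² = K⁻¹ · (kg·m²·s⁻³·A⁻²) · (s⁻²·A⁻²) · m · mol² = kg·m³·s⁻⁵·A⁻⁴·K⁻¹·mol².
Right side:
  Pa = N/m² (pressure = force per area),
      = kg·m⁻¹·s⁻².
  F = C/V (capacitance = charge per voltage),
      = A·s/(kg·m²·s⁻³·A⁻¹) (substituting C and V),
      = kg⁻¹·m⁻²·s⁴·A².
  J = N·m (work = force × distance),
      = kg·m²·s⁻².
  So J⁻¹ = kg⁻¹·m⁻²·s².
  Ω = V/A (resistance = voltage per current),
      = kg·m²·s⁻³·A⁻².
  So Ω² = kg²·m⁴·s⁻⁶·A⁻⁴.
  C = A·s = s·A (charge = current × time).
  So C⁻² = s⁻²·A⁻².
  Hz = 1/s = s⁻¹ (frequency is cycles per second).
  So Hz⁻¹ = s.
  Combining: s⁻¹·mol²·Pa·K⁻¹·F·J⁻¹·Ω²·C⁻²·Hz⁻¹·m⁴ = s⁻¹ · mol² · (kg·m⁻¹·s⁻²) · K⁻¹ · (kg⁻¹·m⁻²·s⁴·A²) · (kg⁻¹·m⁻²·s²) · (kg²·m⁴·s⁻⁶·A⁻⁴) · (s⁻²·A⁻²) · s · m⁴ = kg·m³·s⁻⁴·A⁻⁴·K⁻¹·mol².
Left is kg·m³·s⁻⁵·A⁻⁴·K⁻¹·mol²; right is kg·m³·s⁻⁴·A⁻⁴·K⁻¹·mol² — different.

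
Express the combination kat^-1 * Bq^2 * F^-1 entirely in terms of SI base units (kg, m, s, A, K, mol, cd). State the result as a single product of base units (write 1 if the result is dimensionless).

kg·m²·s⁻⁵·A⁻²·mol⁻¹

kat = s⁻¹·mol.
So kat⁻¹ = s·mol⁻¹.
Bq = s⁻¹.
So Bq² = s⁻².
F = kg⁻¹·m⁻²·s⁴·A².
So F⁻¹ = kg·m²·s⁻⁴·A⁻².
Combining: kat⁻¹·Bq²·F⁻¹ = (s·mol⁻¹) · s⁻² · (kg·m²·s⁻⁴·A⁻²) = kg·m²·s⁻⁵·A⁻²·mol⁻¹.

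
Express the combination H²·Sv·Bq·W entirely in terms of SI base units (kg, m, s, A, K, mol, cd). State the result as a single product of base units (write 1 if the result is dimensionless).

H = Wb/A (inductance = flux per current),
    = kg·m²·s⁻²·A⁻².
So H² = kg²·m⁴·s⁻⁴·A⁻⁴.
Sv = J/kg (equivalent dose = energy per mass),
    = m²·s⁻².
Bq = 1/s = s⁻¹ (activity is decays per second).
W = J/s (power = energy per time),
    = kg·m²·s⁻³.
Combining: H²·Sv·Bq·W = (kg²·m⁴·s⁻⁴·A⁻⁴) · (m²·s⁻²) · s⁻¹ · (kg·m²·s⁻³) = kg³·m⁸·s⁻¹⁰·A⁻⁴.

kg³·m⁸·s⁻¹⁰·A⁻⁴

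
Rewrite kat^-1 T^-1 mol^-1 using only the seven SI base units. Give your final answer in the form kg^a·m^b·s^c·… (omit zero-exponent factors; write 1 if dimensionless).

kat = mol/s = s⁻¹·mol (catalytic activity).
So kat⁻¹ = s·mol⁻¹.
T = Wb/m² (flux density = flux per area),
    = kg·s⁻²·A⁻¹.
So T⁻¹ = kg⁻¹·s²·A.
Combining: kat⁻¹·T⁻¹·mol⁻¹ = (s·mol⁻¹) · (kg⁻¹·s²·A) · mol⁻¹ = kg⁻¹·s³·A·mol⁻².

kg⁻¹·s³·A·mol⁻²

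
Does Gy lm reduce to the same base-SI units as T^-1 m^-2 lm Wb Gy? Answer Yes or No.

Left side:
  Gy = J/kg (absorbed dose = energy per mass),
      = m²·s⁻².
  lm = cd·sr = cd (luminous flux; sr is dimensionless).
  Combining: Gy·lm = (m²·s⁻²) · cd = m²·s⁻²·cd.
Right side:
  T = kg·s⁻²·A⁻¹.
  So T⁻¹ = kg⁻¹·s²·A.
  lm = cd.
  Wb = kg·m²·s⁻²·A⁻¹.
  Gy = m²·s⁻².
  Combining: T⁻¹·m⁻²·lm·Wb·Gy = (kg⁻¹·s²·A) · m⁻² · cd · (kg·m²·s⁻²·A⁻¹) · (m²·s⁻²) = m²·s⁻²·cd.
Both reduce to m²·s⁻²·cd.

Yes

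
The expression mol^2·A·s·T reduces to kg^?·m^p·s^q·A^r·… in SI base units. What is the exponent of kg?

1

T = kg·s⁻²·A⁻¹.
Combining: mol²·A·s·T = mol² · A · s · (kg·s⁻²·A⁻¹) = kg·s⁻¹·mol².
The exponent of kg is 1.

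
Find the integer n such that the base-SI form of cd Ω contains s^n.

-3

Ω = V/A (resistance = voltage per current),
    = kg·m²·s⁻³·A⁻².
Combining: cd·Ω = cd · (kg·m²·s⁻³·A⁻²) = kg·m²·s⁻³·A⁻²·cd.
The exponent of s is -3.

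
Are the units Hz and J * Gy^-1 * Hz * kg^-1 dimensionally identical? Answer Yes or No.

Left side:
  Hz = 1/s = s⁻¹ (frequency is cycles per second).
Right side:
  J = kg·m²·s⁻².
  Gy = m²·s⁻².
  So Gy⁻¹ = m⁻²·s².
  Hz = s⁻¹.
  Combining: J·Gy⁻¹·Hz·kg⁻¹ = (kg·m²·s⁻²) · (m⁻²·s²) · s⁻¹ · kg⁻¹ = s⁻¹.
Both reduce to s⁻¹.

Yes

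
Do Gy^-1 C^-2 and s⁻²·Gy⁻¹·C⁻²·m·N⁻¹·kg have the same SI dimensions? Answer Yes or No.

Left side:
  Gy = m²·s⁻².
  So Gy⁻¹ = m⁻²·s².
  C = s·A.
  So C⁻² = s⁻²·A⁻².
  Combining: Gy⁻¹·C⁻² = (m⁻²·s²) · (s⁻²·A⁻²) = m⁻²·A⁻².
Right side:
  Gy = J/kg (absorbed dose = energy per mass),
      = m²·s⁻².
  So Gy⁻¹ = m⁻²·s².
  C = A·s = s·A (charge = current × time).
  So C⁻² = s⁻²·A⁻².
  N = kg·m/s² = kg·m·s⁻² (force = mass × acceleration).
  So N⁻¹ = kg⁻¹·m⁻¹·s².
  Combining: s⁻²·Gy⁻¹·C⁻²·m·N⁻¹·kg = s⁻² · (m⁻²·s²) · (s⁻²·A⁻²) · m · (kg⁻¹·m⁻¹·s²) · kg = m⁻²·A⁻².
Both reduce to m⁻²·A⁻².

Yes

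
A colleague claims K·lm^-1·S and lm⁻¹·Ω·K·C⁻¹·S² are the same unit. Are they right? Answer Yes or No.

No

Left side:
  lm = cd·sr = cd (luminous flux; sr is dimensionless).
  So lm⁻¹ = cd⁻¹.
  S = 1/Ω (conductance is reciprocal resistance),
      = kg⁻¹·m⁻²·s³·A².
  Combining: K·lm⁻¹·S = K · cd⁻¹ · (kg⁻¹·m⁻²·s³·A²) = kg⁻¹·m⁻²·s³·A²·K·cd⁻¹.
Right side:
  lm = cd·sr = cd (luminous flux; sr is dimensionless).
  So lm⁻¹ = cd⁻¹.
  Ω = V/A (resistance = voltage per current),
      = kg·m²·s⁻³·A⁻².
  C = A·s = s·A (charge = current × time).
  So C⁻¹ = s⁻¹·A⁻¹.
  S = 1/Ω (conductance is reciprocal resistance),
      = kg⁻¹·m⁻²·s³·A².
  So S² = kg⁻²·m⁻⁴·s⁶·A⁴.
  Combining: lm⁻¹·Ω·K·C⁻¹·S² = cd⁻¹ · (kg·m²·s⁻³·A⁻²) · K · (s⁻¹·A⁻¹) · (kg⁻²·m⁻⁴·s⁶·A⁴) = kg⁻¹·m⁻²·s²·A·K·cd⁻¹.
Left is kg⁻¹·m⁻²·s³·A²·K·cd⁻¹; right is kg⁻¹·m⁻²·s²·A·K·cd⁻¹ — different.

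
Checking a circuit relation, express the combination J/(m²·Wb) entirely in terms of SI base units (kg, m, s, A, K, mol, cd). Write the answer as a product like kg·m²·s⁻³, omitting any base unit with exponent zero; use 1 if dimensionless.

m⁻²·A

Wb = V·s (flux: a volt is a weber per second),
    = kg·m²·s⁻²·A⁻¹.
So Wb⁻¹ = kg⁻¹·m⁻²·s²·A.
J = N·m (work = force × distance),
    = kg·m²·s⁻².
Combining: m⁻²·Wb⁻¹·J = m⁻² · (kg⁻¹·m⁻²·s²·A) · (kg·m²·s⁻²) = m⁻²·A.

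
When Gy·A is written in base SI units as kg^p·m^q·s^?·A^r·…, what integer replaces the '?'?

Gy = J/kg (absorbed dose = energy per mass),
    = m²·s⁻².
Combining: Gy·A = (m²·s⁻²) · A = m²·s⁻²·A.
The exponent of s is -2.

-2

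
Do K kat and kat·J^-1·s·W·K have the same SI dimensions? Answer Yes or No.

Left side:
  kat = mol/s = s⁻¹·mol (catalytic activity).
  Combining: K·kat = K · (s⁻¹·mol) = s⁻¹·K·mol.
Right side:
  kat = mol/s = s⁻¹·mol (catalytic activity).
  J = N·m (work = force × distance),
      = kg·m²·s⁻².
  So J⁻¹ = kg⁻¹·m⁻²·s².
  W = J/s (power = energy per time),
      = kg·m²·s⁻³.
  Combining: kat·J⁻¹·s·W·K = (s⁻¹·mol) · (kg⁻¹·m⁻²·s²) · s · (kg·m²·s⁻³) · K = s⁻¹·K·mol.
Both reduce to s⁻¹·K·mol.

Yes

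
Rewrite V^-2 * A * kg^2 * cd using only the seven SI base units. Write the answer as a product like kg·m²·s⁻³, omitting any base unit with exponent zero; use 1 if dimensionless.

m⁻⁴·s⁶·A³·cd

V = W/A (potential = power per current),
    = kg·m²·s⁻³·A⁻¹.
So V⁻² = kg⁻²·m⁻⁴·s⁶·A².
Combining: V⁻²·A·kg²·cd = (kg⁻²·m⁻⁴·s⁶·A²) · A · kg² · cd = m⁻⁴·s⁶·A³·cd.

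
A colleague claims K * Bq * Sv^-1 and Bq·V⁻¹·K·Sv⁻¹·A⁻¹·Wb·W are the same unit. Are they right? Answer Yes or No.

No

Left side:
  Bq = 1/s = s⁻¹ (activity is decays per second).
  Sv = J/kg (equivalent dose = energy per mass),
      = m²·s⁻².
  So Sv⁻¹ = m⁻²·s².
  Combining: K·Bq·Sv⁻¹ = K · s⁻¹ · (m⁻²·s²) = m⁻²·s·K.
Right side:
  Bq = 1/s = s⁻¹ (activity is decays per second).
  V = W/A (potential = power per current),
      = kg·m²·s⁻³·A⁻¹.
  So V⁻¹ = kg⁻¹·m⁻²·s³·A.
  Sv = J/kg (equivalent dose = energy per mass),
      = m²·s⁻².
  So Sv⁻¹ = m⁻²·s².
  Wb = V·s (flux: a volt is a weber per second),
      = kg·m²·s⁻²·A⁻¹.
  W = J/s (power = energy per time),
      = kg·m²·s⁻³.
  Combining: Bq·V⁻¹·K·Sv⁻¹·A⁻¹·Wb·W = s⁻¹ · (kg⁻¹·m⁻²·s³·A) · K · (m⁻²·s²) · A⁻¹ · (kg·m²·s⁻²·A⁻¹) · (kg·m²·s⁻³) = kg·s⁻¹·A⁻¹·K.
Left is m⁻²·s·K; right is kg·s⁻¹·A⁻¹·K — different.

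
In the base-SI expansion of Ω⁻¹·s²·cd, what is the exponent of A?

2

Ω = kg·m²·s⁻³·A⁻².
So Ω⁻¹ = kg⁻¹·m⁻²·s³·A².
Combining: Ω⁻¹·s²·cd = (kg⁻¹·m⁻²·s³·A²) · s² · cd = kg⁻¹·m⁻²·s⁵·A²·cd.
The exponent of A is 2.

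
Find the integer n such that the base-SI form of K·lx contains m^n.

-2

lx = lm/m² (illuminance = luminous flux per area),
    = m⁻²·cd.
Combining: K·lx = K · (m⁻²·cd) = m⁻²·K·cd.
The exponent of m is -2.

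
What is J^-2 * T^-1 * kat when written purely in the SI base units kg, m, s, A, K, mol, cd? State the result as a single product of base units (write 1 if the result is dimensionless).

J = N·m (work = force × distance),
    = kg·m²·s⁻².
So J⁻² = kg⁻²·m⁻⁴·s⁴.
T = Wb/m² (flux density = flux per area),
    = kg·s⁻²·A⁻¹.
So T⁻¹ = kg⁻¹·s²·A.
kat = mol/s = s⁻¹·mol (catalytic activity).
Combining: J⁻²·T⁻¹·kat = (kg⁻²·m⁻⁴·s⁴) · (kg⁻¹·s²·A) · (s⁻¹·mol) = kg⁻³·m⁻⁴·s⁵·A·mol.

kg⁻³·m⁻⁴·s⁵·A·mol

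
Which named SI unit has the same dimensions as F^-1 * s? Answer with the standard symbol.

Ω

F = C/V (capacitance = charge per voltage),
    = A·s/(kg·m²·s⁻³·A⁻¹) (substituting C and V),
    = kg⁻¹·m⁻²·s⁴·A².
So F⁻¹ = kg·m²·s⁻⁴·A⁻².
Combining: F⁻¹·s = (kg·m²·s⁻⁴·A⁻²) · s = kg·m²·s⁻³·A⁻².
kg·m²·s⁻³·A⁻² is the base-SI form of the ohm.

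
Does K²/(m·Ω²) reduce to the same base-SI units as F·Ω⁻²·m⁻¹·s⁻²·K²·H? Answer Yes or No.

Left side:
  Ω = kg·m²·s⁻³·A⁻².
  So Ω⁻² = kg⁻²·m⁻⁴·s⁶·A⁴.
  Combining: m⁻¹·K²·Ω⁻² = m⁻¹ · K² · (kg⁻²·m⁻⁴·s⁶·A⁴) = kg⁻²·m⁻⁵·s⁶·A⁴·K².
Right side:
  F = C/V (capacitance = charge per voltage),
      = A·s/(kg·m²·s⁻³·A⁻¹) (substituting C and V),
      = kg⁻¹·m⁻²·s⁴·A².
  Ω = V/A (resistance = voltage per current),
      = kg·m²·s⁻³·A⁻².
  So Ω⁻² = kg⁻²·m⁻⁴·s⁶·A⁴.
  H = Wb/A (inductance = flux per current),
      = kg·m²·s⁻²·A⁻².
  Combining: F·Ω⁻²·m⁻¹·s⁻²·K²·H = (kg⁻¹·m⁻²·s⁴·A²) · (kg⁻²·m⁻⁴·s⁶·A⁴) · m⁻¹ · s⁻² · K² · (kg·m²·s⁻²·A⁻²) = kg⁻²·m⁻⁵·s⁶·A⁴·K².
Both reduce to kg⁻²·m⁻⁵·s⁶·A⁴·K².

Yes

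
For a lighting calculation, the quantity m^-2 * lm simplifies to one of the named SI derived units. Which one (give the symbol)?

lm = cd.
Combining: m⁻²·lm = m⁻² · cd = m⁻²·cd.
m⁻²·cd is the base-SI form of the lux.

lx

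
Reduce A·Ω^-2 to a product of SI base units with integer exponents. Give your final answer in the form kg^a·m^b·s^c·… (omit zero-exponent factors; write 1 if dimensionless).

kg⁻²·m⁻⁴·s⁶·A⁵

Ω = V/A (resistance = voltage per current),
    = kg·m²·s⁻³·A⁻².
So Ω⁻² = kg⁻²·m⁻⁴·s⁶·A⁴.
Combining: A·Ω⁻² = A · (kg⁻²·m⁻⁴·s⁶·A⁴) = kg⁻²·m⁻⁴·s⁶·A⁵.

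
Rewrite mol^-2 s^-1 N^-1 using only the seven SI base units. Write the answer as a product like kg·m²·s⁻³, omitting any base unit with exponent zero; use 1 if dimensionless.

N = kg·m·s⁻².
So N⁻¹ = kg⁻¹·m⁻¹·s².
Combining: mol⁻²·s⁻¹·N⁻¹ = mol⁻² · s⁻¹ · (kg⁻¹·m⁻¹·s²) = kg⁻¹·m⁻¹·s·mol⁻².

kg⁻¹·m⁻¹·s·mol⁻²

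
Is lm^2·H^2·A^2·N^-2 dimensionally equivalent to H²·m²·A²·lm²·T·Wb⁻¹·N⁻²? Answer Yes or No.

Left side:
  lm = cd·sr = cd (luminous flux; sr is dimensionless).
  So lm² = cd².
  H = Wb/A (inductance = flux per current),
      = kg·m²·s⁻²·A⁻².
  So H² = kg²·m⁴·s⁻⁴·A⁻⁴.
  N = kg·m/s² = kg·m·s⁻² (force = mass × acceleration).
  So N⁻² = kg⁻²·m⁻²·s⁴.
  Combining: lm²·H²·A²·N⁻² = cd² · (kg²·m⁴·s⁻⁴·A⁻⁴) · A² · (kg⁻²·m⁻²·s⁴) = m²·A⁻²·cd².
Right side:
  H = Wb/A (inductance = flux per current),
      = kg·m²·s⁻²·A⁻².
  So H² = kg²·m⁴·s⁻⁴·A⁻⁴.
  lm = cd·sr = cd (luminous flux; sr is dimensionless).
  So lm² = cd².
  T = Wb/m² (flux density = flux per area),
      = kg·s⁻²·A⁻¹.
  Wb = V·s (flux: a volt is a weber per second),
      = kg·m²·s⁻²·A⁻¹.
  So Wb⁻¹ = kg⁻¹·m⁻²·s²·A.
  N = kg·m/s² = kg·m·s⁻² (force = mass × acceleration).
  So N⁻² = kg⁻²·m⁻²·s⁴.
  Combining: H²·m²·A²·lm²·T·Wb⁻¹·N⁻² = (kg²·m⁴·s⁻⁴·A⁻⁴) · m² · A² · cd² · (kg·s⁻²·A⁻¹) · (kg⁻¹·m⁻²·s²·A) · (kg⁻²·m⁻²·s⁴) = m²·A⁻²·cd².
Both reduce to m²·A⁻²·cd².

Yes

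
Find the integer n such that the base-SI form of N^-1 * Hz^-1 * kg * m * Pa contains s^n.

N = kg·m·s⁻².
So N⁻¹ = kg⁻¹·m⁻¹·s².
Hz = s⁻¹.
So Hz⁻¹ = s.
Pa = kg·m⁻¹·s⁻².
Combining: N⁻¹·Hz⁻¹·kg·m·Pa = (kg⁻¹·m⁻¹·s²) · s · kg · m · (kg·m⁻¹·s⁻²) = kg·m⁻¹·s.
The exponent of s is 1.

1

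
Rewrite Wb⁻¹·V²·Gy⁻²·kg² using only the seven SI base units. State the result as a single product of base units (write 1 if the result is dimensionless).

Wb = kg·m²·s⁻²·A⁻¹.
So Wb⁻¹ = kg⁻¹·m⁻²·s²·A.
V = kg·m²·s⁻³·A⁻¹.
So V² = kg²·m⁴·s⁻⁶·A⁻².
Gy = m²·s⁻².
So Gy⁻² = m⁻⁴·s⁴.
Combining: Wb⁻¹·V²·Gy⁻²·kg² = (kg⁻¹·m⁻²·s²·A) · (kg²·m⁴·s⁻⁶·A⁻²) · (m⁻⁴·s⁴) · kg² = kg³·m⁻²·A⁻¹.

kg³·m⁻²·A⁻¹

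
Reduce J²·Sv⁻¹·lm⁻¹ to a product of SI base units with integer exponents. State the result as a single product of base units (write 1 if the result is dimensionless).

kg²·m²·s⁻²·cd⁻¹

J = N·m (work = force × distance),
    = kg·m²·s⁻².
So J² = kg²·m⁴·s⁻⁴.
Sv = J/kg (equivalent dose = energy per mass),
    = m²·s⁻².
So Sv⁻¹ = m⁻²·s².
lm = cd·sr = cd (luminous flux; sr is dimensionless).
So lm⁻¹ = cd⁻¹.
Combining: J²·Sv⁻¹·lm⁻¹ = (kg²·m⁴·s⁻⁴) · (m⁻²·s²) · cd⁻¹ = kg²·m²·s⁻²·cd⁻¹.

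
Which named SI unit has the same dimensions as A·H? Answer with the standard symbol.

Wb

H = Wb/A (inductance = flux per current),
    = kg·m²·s⁻²·A⁻².
Combining: A·H = A · (kg·m²·s⁻²·A⁻²) = kg·m²·s⁻²·A⁻¹.
kg·m²·s⁻²·A⁻¹ is the base-SI form of the weber.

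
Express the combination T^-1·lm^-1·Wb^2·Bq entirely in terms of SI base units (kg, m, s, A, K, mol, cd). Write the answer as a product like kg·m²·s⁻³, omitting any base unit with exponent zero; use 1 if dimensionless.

kg·m⁴·s⁻³·A⁻¹·cd⁻¹

T = Wb/m² (flux density = flux per area),
    = kg·s⁻²·A⁻¹.
So T⁻¹ = kg⁻¹·s²·A.
lm = cd·sr = cd (luminous flux; sr is dimensionless).
So lm⁻¹ = cd⁻¹.
Wb = V·s (flux: a volt is a weber per second),
    = kg·m²·s⁻²·A⁻¹.
So Wb² = kg²·m⁴·s⁻⁴·A⁻².
Bq = 1/s = s⁻¹ (activity is decays per second).
Combining: T⁻¹·lm⁻¹·Wb²·Bq = (kg⁻¹·s²·A) · cd⁻¹ · (kg²·m⁴·s⁻⁴·A⁻²) · s⁻¹ = kg·m⁴·s⁻³·A⁻¹·cd⁻¹.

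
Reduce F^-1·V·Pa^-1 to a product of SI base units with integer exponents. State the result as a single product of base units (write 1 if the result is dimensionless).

kg·m⁵·s⁻⁵·A⁻³

F = C/V (capacitance = charge per voltage),
    = A·s/(kg·m²·s⁻³·A⁻¹) (substituting C and V),
    = kg⁻¹·m⁻²·s⁴·A².
So F⁻¹ = kg·m²·s⁻⁴·A⁻².
V = W/A (potential = power per current),
    = kg·m²·s⁻³·A⁻¹.
Pa = N/m² (pressure = force per area),
    = kg·m⁻¹·s⁻².
So Pa⁻¹ = kg⁻¹·m·s².
Combining: F⁻¹·V·Pa⁻¹ = (kg·m²·s⁻⁴·A⁻²) · (kg·m²·s⁻³·A⁻¹) · (kg⁻¹·m·s²) = kg·m⁵·s⁻⁵·A⁻³.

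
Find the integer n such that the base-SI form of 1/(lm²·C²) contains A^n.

lm = cd.
So lm⁻² = cd⁻².
C = s·A.
So C⁻² = s⁻²·A⁻².
Combining: lm⁻²·C⁻² = cd⁻² · (s⁻²·A⁻²) = s⁻²·A⁻²·cd⁻².
The exponent of A is -2.

-2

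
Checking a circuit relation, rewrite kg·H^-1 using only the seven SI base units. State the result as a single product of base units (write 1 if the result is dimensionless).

m⁻²·s²·A²

H = Wb/A (inductance = flux per current),
    = kg·m²·s⁻²·A⁻².
So H⁻¹ = kg⁻¹·m⁻²·s²·A².
Combining: kg·H⁻¹ = kg · (kg⁻¹·m⁻²·s²·A²) = m⁻²·s²·A².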